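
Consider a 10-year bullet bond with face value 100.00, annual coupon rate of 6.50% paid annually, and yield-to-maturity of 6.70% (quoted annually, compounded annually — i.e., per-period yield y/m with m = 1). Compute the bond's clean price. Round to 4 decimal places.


Answer: Price = 98.5756

Derivation:
Coupon per period c = face * coupon_rate / m = 6.500000
Periods per year m = 1; per-period yield y/m = 0.067000
Number of cashflows N = 10
Cashflows (t years, CF_t, discount factor 1/(1+y/m)^(m*t), PV):
  t = 1.0000: CF_t = 6.500000, DF = 0.937207, PV = 6.091846
  t = 2.0000: CF_t = 6.500000, DF = 0.878357, PV = 5.709322
  t = 3.0000: CF_t = 6.500000, DF = 0.823203, PV = 5.350817
  t = 4.0000: CF_t = 6.500000, DF = 0.771511, PV = 5.014824
  t = 5.0000: CF_t = 6.500000, DF = 0.723066, PV = 4.699929
  t = 6.0000: CF_t = 6.500000, DF = 0.677663, PV = 4.404807
  t = 7.0000: CF_t = 6.500000, DF = 0.635110, PV = 4.128216
  t = 8.0000: CF_t = 6.500000, DF = 0.595230, PV = 3.868994
  t = 9.0000: CF_t = 6.500000, DF = 0.557854, PV = 3.626048
  t = 10.0000: CF_t = 106.500000, DF = 0.522824, PV = 55.680793
Price P = sum_t PV_t = 98.575595


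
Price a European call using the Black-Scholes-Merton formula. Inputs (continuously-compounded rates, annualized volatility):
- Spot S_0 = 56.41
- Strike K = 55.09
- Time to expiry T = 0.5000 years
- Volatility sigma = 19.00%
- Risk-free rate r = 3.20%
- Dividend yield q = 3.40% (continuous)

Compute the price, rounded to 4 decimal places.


d1 = (ln(S/K) + (r - q + 0.5*sigma^2) * T) / (sigma * sqrt(T)) = 0.23597446
d2 = d1 - sigma * sqrt(T) = 0.10162417
exp(-rT) = 0.98412732; exp(-qT) = 0.98314368
C = S_0 * exp(-qT) * N(d1) - K * exp(-rT) * N(d2)
N(d1) = 0.59327375; N(d2) = 0.54047250
C = 56.4100 * 0.98314368 * 0.59327375 - 55.0900 * 0.98412732 * 0.54047250 = 3.6004

Answer: Price = 3.6004


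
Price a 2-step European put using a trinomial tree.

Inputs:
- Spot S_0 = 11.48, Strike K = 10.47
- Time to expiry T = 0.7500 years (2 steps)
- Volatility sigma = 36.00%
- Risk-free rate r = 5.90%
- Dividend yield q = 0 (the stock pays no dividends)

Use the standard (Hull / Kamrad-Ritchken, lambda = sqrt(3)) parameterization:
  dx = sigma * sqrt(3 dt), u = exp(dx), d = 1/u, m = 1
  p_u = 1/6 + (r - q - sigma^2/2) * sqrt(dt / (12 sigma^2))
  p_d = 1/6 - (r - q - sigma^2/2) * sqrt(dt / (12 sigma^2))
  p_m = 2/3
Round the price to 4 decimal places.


Answer: Price = V(0,0) = 0.7103

Derivation:
dt = T/N = 0.375000; dx = sigma*sqrt(3*dt) = 0.381838
u = exp(dx) = 1.464974; d = 1/u = 0.682606
p_u = 0.163819, p_m = 0.666667, p_d = 0.169515
Discount per step: exp(-r*dt) = 0.978118
Stock lattice S(k, j) with j the centered position index:
  k=0: S(0,+0) = 11.4800
  k=1: S(1,-1) = 7.8363; S(1,+0) = 11.4800; S(1,+1) = 16.8179
  k=2: S(2,-2) = 5.3491; S(2,-1) = 7.8363; S(2,+0) = 11.4800; S(2,+1) = 16.8179; S(2,+2) = 24.6378
Terminal payoffs V(N, j) = max(K - S_T, 0):
  V(2,-2) = 5.120885; V(2,-1) = 2.633685; V(2,+0) = 0.000000; V(2,+1) = 0.000000; V(2,+2) = 0.000000
Backward induction: V(k, j) = exp(-r*dt) * [p_u * V(k+1, j+1) + p_m * V(k+1, j) + p_d * V(k+1, j-1)]
  V(1,-1) = exp(-r*dt) * [p_u*0.000000 + p_m*2.633685 + p_d*5.120885] = 2.566440
  V(1,+0) = exp(-r*dt) * [p_u*0.000000 + p_m*0.000000 + p_d*2.633685] = 0.436679
  V(1,+1) = exp(-r*dt) * [p_u*0.000000 + p_m*0.000000 + p_d*0.000000] = 0.000000
  V(0,+0) = exp(-r*dt) * [p_u*0.000000 + p_m*0.436679 + p_d*2.566440] = 0.710279


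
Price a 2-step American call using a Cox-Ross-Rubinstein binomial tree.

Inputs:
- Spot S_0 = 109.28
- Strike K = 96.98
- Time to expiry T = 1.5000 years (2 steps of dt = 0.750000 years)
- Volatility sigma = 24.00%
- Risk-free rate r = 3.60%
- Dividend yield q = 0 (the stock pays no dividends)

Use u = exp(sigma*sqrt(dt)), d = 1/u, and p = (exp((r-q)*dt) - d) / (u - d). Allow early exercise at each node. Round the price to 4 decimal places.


Answer: Price = V(0,0) = 22.9724

Derivation:
dt = T/N = 0.750000
u = exp(sigma*sqrt(dt)) = 1.231024; d = 1/u = 0.812332
p = (exp((r-q)*dt) - d) / (u - d) = 0.513590
Discount per step: exp(-r*dt) = 0.973361
Stock lattice S(k, i) with i counting down-moves:
  k=0: S(0,0) = 109.2800
  k=1: S(1,0) = 134.5263; S(1,1) = 88.7716
  k=2: S(2,0) = 165.6050; S(2,1) = 109.2800; S(2,2) = 72.1121
Terminal payoffs V(N, i) = max(S_T - K, 0):
  V(2,0) = 68.625026; V(2,1) = 12.300000; V(2,2) = 0.000000
Backward induction: V(k, i) = exp(-r*dt) * [p * V(k+1, i) + (1-p) * V(k+1, i+1)]; then take max(V_cont, immediate exercise) for American.
  V(1,0) = exp(-r*dt) * [p*68.625026 + (1-p)*12.300000] = 40.129696; exercise = 37.546270; V(1,0) = max -> 40.129696
  V(1,1) = exp(-r*dt) * [p*12.300000 + (1-p)*0.000000] = 6.148873; exercise = 0.000000; V(1,1) = max -> 6.148873
  V(0,0) = exp(-r*dt) * [p*40.129696 + (1-p)*6.148873] = 22.972374; exercise = 12.300000; V(0,0) = max -> 22.972374


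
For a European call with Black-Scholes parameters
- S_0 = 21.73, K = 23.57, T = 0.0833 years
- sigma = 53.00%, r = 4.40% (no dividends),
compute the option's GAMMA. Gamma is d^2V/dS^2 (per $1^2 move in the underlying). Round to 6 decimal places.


Answer: Gamma = 0.109378

Derivation:
d1 = -0.4309174099; d2 = -0.5838846286
phi(d1) = 0.3635699957; exp(-qT) = 1.0000000000; exp(-rT) = 0.9963415086
Gamma = exp(-qT) * phi(d1) / (S * sigma * sqrt(T)) = 1.0000000000 * 0.3635699957 / (21.7300 * 0.5300 * 0.2886173938) = 0.109378


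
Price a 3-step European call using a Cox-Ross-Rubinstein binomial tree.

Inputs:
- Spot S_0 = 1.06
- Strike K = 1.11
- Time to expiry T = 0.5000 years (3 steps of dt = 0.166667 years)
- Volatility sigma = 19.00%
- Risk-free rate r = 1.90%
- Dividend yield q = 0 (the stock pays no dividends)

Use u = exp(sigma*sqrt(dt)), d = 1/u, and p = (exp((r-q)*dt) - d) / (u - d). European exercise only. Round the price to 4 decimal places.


dt = T/N = 0.166667
u = exp(sigma*sqrt(dt)) = 1.080655; d = 1/u = 0.925365
p = (exp((r-q)*dt) - d) / (u - d) = 0.501042
Discount per step: exp(-r*dt) = 0.996838
Stock lattice S(k, i) with i counting down-moves:
  k=0: S(0,0) = 1.0600
  k=1: S(1,0) = 1.1455; S(1,1) = 0.9809
  k=2: S(2,0) = 1.2379; S(2,1) = 1.0600; S(2,2) = 0.9077
  k=3: S(3,0) = 1.3377; S(3,1) = 1.1455; S(3,2) = 0.9809; S(3,3) = 0.8399
Terminal payoffs V(N, i) = max(S_T - K, 0):
  V(3,0) = 0.227725; V(3,1) = 0.035494; V(3,2) = 0.000000; V(3,3) = 0.000000
Backward induction: V(k, i) = exp(-r*dt) * [p * V(k+1, i) + (1-p) * V(k+1, i+1)].
  V(2,0) = exp(-r*dt) * [p*0.227725 + (1-p)*0.035494] = 0.131393
  V(2,1) = exp(-r*dt) * [p*0.035494 + (1-p)*0.000000] = 0.017728
  V(2,2) = exp(-r*dt) * [p*0.000000 + (1-p)*0.000000] = 0.000000
  V(1,0) = exp(-r*dt) * [p*0.131393 + (1-p)*0.017728] = 0.074443
  V(1,1) = exp(-r*dt) * [p*0.017728 + (1-p)*0.000000] = 0.008854
  V(0,0) = exp(-r*dt) * [p*0.074443 + (1-p)*0.008854] = 0.041585

Answer: Price = V(0,0) = 0.0416


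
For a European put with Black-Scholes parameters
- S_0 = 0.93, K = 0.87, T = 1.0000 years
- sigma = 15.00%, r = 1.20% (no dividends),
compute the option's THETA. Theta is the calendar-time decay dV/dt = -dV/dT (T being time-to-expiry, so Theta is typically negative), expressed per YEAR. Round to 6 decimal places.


Answer: Theta = -0.019880

Derivation:
d1 = 0.5996091633; d2 = 0.4496091633
phi(d1) = 0.3333027284; exp(-qT) = 1.0000000000; exp(-rT) = 0.9880717129
Theta = -S*exp(-qT)*phi(d1)*sigma/(2*sqrt(T)) + r*K*exp(-rT)*N(-d2) - q*S*exp(-qT)*N(-d1)
N(-d1) = 0.2743833694; N(-d2) = 0.3264961398; sqrt(T) = 1.0000000000
Term 1 = -0.9300 * 1.0000000000 * 0.3333027284 * 0.1500 / (2 * 1.0000000000) = -0.0232478653
Term 2 = 0.0120 * 0.8700 * 0.9880717129 * 0.3264961398 = 0.0033679607
Term 3 = 0 (no dividend yield, q = 0)
Theta = -0.0232478653 + (0.0033679607) + (0.0000000000) = -0.019880


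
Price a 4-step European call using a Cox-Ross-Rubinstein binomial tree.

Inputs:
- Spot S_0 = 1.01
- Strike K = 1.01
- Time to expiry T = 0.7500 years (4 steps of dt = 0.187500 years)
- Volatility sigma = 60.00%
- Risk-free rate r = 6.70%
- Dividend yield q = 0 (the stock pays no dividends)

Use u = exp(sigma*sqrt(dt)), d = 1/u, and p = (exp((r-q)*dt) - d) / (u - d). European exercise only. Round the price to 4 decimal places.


dt = T/N = 0.187500
u = exp(sigma*sqrt(dt)) = 1.296681; d = 1/u = 0.771200
p = (exp((r-q)*dt) - d) / (u - d) = 0.459468
Discount per step: exp(-r*dt) = 0.987516
Stock lattice S(k, i) with i counting down-moves:
  k=0: S(0,0) = 1.0100
  k=1: S(1,0) = 1.3096; S(1,1) = 0.7789
  k=2: S(2,0) = 1.6982; S(2,1) = 1.0100; S(2,2) = 0.6007
  k=3: S(3,0) = 2.2020; S(3,1) = 1.3096; S(3,2) = 0.7789; S(3,3) = 0.4633
  k=4: S(4,0) = 2.8553; S(4,1) = 1.6982; S(4,2) = 1.0100; S(4,3) = 0.6007; S(4,4) = 0.3573
Terminal payoffs V(N, i) = max(S_T - K, 0):
  V(4,0) = 1.845311; V(4,1) = 0.688194; V(4,2) = 0.000000; V(4,3) = 0.000000; V(4,4) = 0.000000
Backward induction: V(k, i) = exp(-r*dt) * [p * V(k+1, i) + (1-p) * V(k+1, i+1)].
  V(3,0) = exp(-r*dt) * [p*1.845311 + (1-p)*0.688194] = 1.204625
  V(3,1) = exp(-r*dt) * [p*0.688194 + (1-p)*0.000000] = 0.312256
  V(3,2) = exp(-r*dt) * [p*0.000000 + (1-p)*0.000000] = 0.000000
  V(3,3) = exp(-r*dt) * [p*0.000000 + (1-p)*0.000000] = 0.000000
  V(2,0) = exp(-r*dt) * [p*1.204625 + (1-p)*0.312256] = 0.713255
  V(2,1) = exp(-r*dt) * [p*0.312256 + (1-p)*0.000000] = 0.141681
  V(2,2) = exp(-r*dt) * [p*0.000000 + (1-p)*0.000000] = 0.000000
  V(1,0) = exp(-r*dt) * [p*0.713255 + (1-p)*0.141681] = 0.399254
  V(1,1) = exp(-r*dt) * [p*0.141681 + (1-p)*0.000000] = 0.064285
  V(0,0) = exp(-r*dt) * [p*0.399254 + (1-p)*0.064285] = 0.215469

Answer: Price = V(0,0) = 0.2155


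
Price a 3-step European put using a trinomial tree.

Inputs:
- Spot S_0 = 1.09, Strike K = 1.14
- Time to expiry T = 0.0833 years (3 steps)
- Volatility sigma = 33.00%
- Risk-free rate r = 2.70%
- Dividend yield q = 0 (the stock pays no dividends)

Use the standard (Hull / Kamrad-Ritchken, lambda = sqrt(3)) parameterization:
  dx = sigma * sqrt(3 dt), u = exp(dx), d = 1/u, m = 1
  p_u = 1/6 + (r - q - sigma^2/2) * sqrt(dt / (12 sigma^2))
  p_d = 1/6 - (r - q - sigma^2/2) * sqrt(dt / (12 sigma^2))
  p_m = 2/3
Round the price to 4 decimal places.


Answer: Price = V(0,0) = 0.0718

Derivation:
dt = T/N = 0.027767; dx = sigma*sqrt(3*dt) = 0.095244
u = exp(dx) = 1.099927; d = 1/u = 0.909151
p_u = 0.162665, p_m = 0.666667, p_d = 0.170668
Discount per step: exp(-r*dt) = 0.999251
Stock lattice S(k, j) with j the centered position index:
  k=0: S(0,+0) = 1.0900
  k=1: S(1,-1) = 0.9910; S(1,+0) = 1.0900; S(1,+1) = 1.1989
  k=2: S(2,-2) = 0.9009; S(2,-1) = 0.9910; S(2,+0) = 1.0900; S(2,+1) = 1.1989; S(2,+2) = 1.3187
  k=3: S(3,-3) = 0.8191; S(3,-2) = 0.9009; S(3,-1) = 0.9910; S(3,+0) = 1.0900; S(3,+1) = 1.1989; S(3,+2) = 1.3187; S(3,+3) = 1.4505
Terminal payoffs V(N, j) = max(K - S_T, 0):
  V(3,-3) = 0.320904; V(3,-2) = 0.239054; V(3,-1) = 0.149025; V(3,+0) = 0.050000; V(3,+1) = 0.000000; V(3,+2) = 0.000000; V(3,+3) = 0.000000
Backward induction: V(k, j) = exp(-r*dt) * [p_u * V(k+1, j+1) + p_m * V(k+1, j) + p_d * V(k+1, j-1)]
  V(2,-2) = exp(-r*dt) * [p_u*0.149025 + p_m*0.239054 + p_d*0.320904] = 0.238200
  V(2,-1) = exp(-r*dt) * [p_u*0.050000 + p_m*0.149025 + p_d*0.239054] = 0.148171
  V(2,+0) = exp(-r*dt) * [p_u*0.000000 + p_m*0.050000 + p_d*0.149025] = 0.058723
  V(2,+1) = exp(-r*dt) * [p_u*0.000000 + p_m*0.000000 + p_d*0.050000] = 0.008527
  V(2,+2) = exp(-r*dt) * [p_u*0.000000 + p_m*0.000000 + p_d*0.000000] = 0.000000
  V(1,-1) = exp(-r*dt) * [p_u*0.058723 + p_m*0.148171 + p_d*0.238200] = 0.148874
  V(1,+0) = exp(-r*dt) * [p_u*0.008527 + p_m*0.058723 + p_d*0.148171] = 0.065774
  V(1,+1) = exp(-r*dt) * [p_u*0.000000 + p_m*0.008527 + p_d*0.058723] = 0.015695
  V(0,+0) = exp(-r*dt) * [p_u*0.015695 + p_m*0.065774 + p_d*0.148874] = 0.071757


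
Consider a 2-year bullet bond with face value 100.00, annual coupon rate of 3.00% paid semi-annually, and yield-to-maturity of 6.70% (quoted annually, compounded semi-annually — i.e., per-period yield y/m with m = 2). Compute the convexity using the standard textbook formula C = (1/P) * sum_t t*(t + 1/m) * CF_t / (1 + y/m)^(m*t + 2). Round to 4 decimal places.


Coupon per period c = face * coupon_rate / m = 1.500000
Periods per year m = 2; per-period yield y/m = 0.033500
Number of cashflows N = 4
Cashflows (t years, CF_t, discount factor 1/(1+y/m)^(m*t), PV):
  t = 0.5000: CF_t = 1.500000, DF = 0.967586, PV = 1.451379
  t = 1.0000: CF_t = 1.500000, DF = 0.936222, PV = 1.404334
  t = 1.5000: CF_t = 1.500000, DF = 0.905876, PV = 1.358813
  t = 2.0000: CF_t = 101.500000, DF = 0.876512, PV = 88.966011
Price P = sum_t PV_t = 93.180537
Convexity numerator sum_t t*(t + 1/m) * CF_t / (1+y/m)^(m*t + 2):
  t = 0.5000: term = 0.679407
  t = 1.0000: term = 1.972153
  t = 1.5000: term = 3.816455
  t = 2.0000: term = 416.459872
Convexity = (1/P) * sum = 422.927886 / 93.180537 = 4.538801

Answer: Convexity = 4.5388


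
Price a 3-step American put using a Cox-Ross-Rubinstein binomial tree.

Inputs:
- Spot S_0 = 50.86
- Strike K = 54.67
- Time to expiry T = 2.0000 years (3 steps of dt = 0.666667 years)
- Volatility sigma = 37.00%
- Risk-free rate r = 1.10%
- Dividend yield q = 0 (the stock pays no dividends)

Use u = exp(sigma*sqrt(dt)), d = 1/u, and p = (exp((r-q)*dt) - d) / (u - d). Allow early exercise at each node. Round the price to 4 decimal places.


dt = T/N = 0.666667
u = exp(sigma*sqrt(dt)) = 1.352702; d = 1/u = 0.739261
p = (exp((r-q)*dt) - d) / (u - d) = 0.437042
Discount per step: exp(-r*dt) = 0.992693
Stock lattice S(k, i) with i counting down-moves:
  k=0: S(0,0) = 50.8600
  k=1: S(1,0) = 68.7984; S(1,1) = 37.5988
  k=2: S(2,0) = 93.0637; S(2,1) = 50.8600; S(2,2) = 27.7954
  k=3: S(3,0) = 125.8874; S(3,1) = 68.7984; S(3,2) = 37.5988; S(3,3) = 20.5480
Terminal payoffs V(N, i) = max(K - S_T, 0):
  V(3,0) = 0.000000; V(3,1) = 0.000000; V(3,2) = 17.071167; V(3,3) = 34.121960
Backward induction: V(k, i) = exp(-r*dt) * [p * V(k+1, i) + (1-p) * V(k+1, i+1)]; then take max(V_cont, immediate exercise) for American.
  V(2,0) = exp(-r*dt) * [p*0.000000 + (1-p)*0.000000] = 0.000000; exercise = 0.000000; V(2,0) = max -> 0.000000
  V(2,1) = exp(-r*dt) * [p*0.000000 + (1-p)*17.071167] = 9.540137; exercise = 3.810000; V(2,1) = max -> 9.540137
  V(2,2) = exp(-r*dt) * [p*17.071167 + (1-p)*34.121960] = 26.475188; exercise = 26.874635; V(2,2) = max -> 26.874635
  V(1,0) = exp(-r*dt) * [p*0.000000 + (1-p)*9.540137] = 5.331459; exercise = 0.000000; V(1,0) = max -> 5.331459
  V(1,1) = exp(-r*dt) * [p*9.540137 + (1-p)*26.874635] = 19.157731; exercise = 17.071167; V(1,1) = max -> 19.157731
  V(0,0) = exp(-r*dt) * [p*5.331459 + (1-p)*19.157731] = 13.019248; exercise = 3.810000; V(0,0) = max -> 13.019248

Answer: Price = V(0,0) = 13.0192


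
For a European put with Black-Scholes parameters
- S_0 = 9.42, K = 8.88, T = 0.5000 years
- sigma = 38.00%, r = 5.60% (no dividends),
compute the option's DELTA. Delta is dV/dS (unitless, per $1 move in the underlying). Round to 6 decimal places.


Answer: Delta = -0.323384

Derivation:
d1 = 0.4582555536; d2 = 0.1895549767
phi(d1) = 0.3591778500; exp(-qT) = 1.0000000000; exp(-rT) = 0.9723883668
N(-d1) = 0.3233844261
Delta = -exp(-qT) * N(-d1) = -1.0000000000 * 0.3233844261 = -0.323384


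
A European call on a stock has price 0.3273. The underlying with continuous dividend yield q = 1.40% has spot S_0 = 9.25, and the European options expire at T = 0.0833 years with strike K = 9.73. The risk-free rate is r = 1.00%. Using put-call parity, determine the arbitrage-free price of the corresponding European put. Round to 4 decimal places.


Answer: Put price = 0.8100

Derivation:
Put-call parity: C - P = S_0 * exp(-qT) - K * exp(-rT).
S_0 * exp(-qT) = 9.2500 * 0.99883448 = 9.23921894
K * exp(-rT) = 9.7300 * 0.99916735 = 9.72189828
P = C - S*exp(-qT) + K*exp(-rT)
P = 0.3273 - 9.23921894 + 9.72189828 = 0.8100


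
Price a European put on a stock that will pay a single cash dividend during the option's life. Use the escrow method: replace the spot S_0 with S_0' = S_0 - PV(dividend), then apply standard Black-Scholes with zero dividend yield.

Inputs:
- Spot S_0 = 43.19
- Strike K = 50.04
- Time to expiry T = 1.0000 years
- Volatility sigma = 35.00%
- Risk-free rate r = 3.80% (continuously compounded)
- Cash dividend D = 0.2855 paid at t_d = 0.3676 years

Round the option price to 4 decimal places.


PV(D) = D * exp(-r * t_d) = 0.2855 * 0.98612831 = 0.28153963
S_0' = S_0 - PV(D) = 43.1900 - 0.28153963 = 42.90846037
d1 = (ln(S_0'/K) + (r + sigma^2/2)*T) / (sigma*sqrt(T)) = -0.15572477
d2 = d1 - sigma*sqrt(T) = -0.50572477
exp(-rT) = 0.96271294
N(-d1) = 0.56187501; N(-d2) = 0.69347506
P = K * exp(-rT) * N(-d2) - S_0' * N(-d1) = 50.0400 * 0.96271294 * 0.69347506 - 42.90846037 * 0.56187501 = 9.2984

Answer: Price = 9.2984


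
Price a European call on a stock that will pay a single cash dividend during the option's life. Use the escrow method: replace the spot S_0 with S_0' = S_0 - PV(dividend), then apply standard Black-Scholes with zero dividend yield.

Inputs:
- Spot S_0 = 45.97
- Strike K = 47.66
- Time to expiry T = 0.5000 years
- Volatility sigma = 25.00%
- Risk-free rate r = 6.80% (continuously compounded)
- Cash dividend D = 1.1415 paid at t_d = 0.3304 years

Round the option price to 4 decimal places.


Answer: Price = 2.6317

Derivation:
PV(D) = D * exp(-r * t_d) = 1.1415 * 0.97778331 = 1.11613965
S_0' = S_0 - PV(D) = 45.9700 - 1.11613965 = 44.85386035
d1 = (ln(S_0'/K) + (r + sigma^2/2)*T) / (sigma*sqrt(T)) = -0.06255244
d2 = d1 - sigma*sqrt(T) = -0.23932914
exp(-rT) = 0.96657150
N(d1) = 0.47506145; N(d2) = 0.40542519
C = S_0' * N(d1) - K * exp(-rT) * N(d2) = 44.85386035 * 0.47506145 - 47.6600 * 0.96657150 * 0.40542519 = 2.6317


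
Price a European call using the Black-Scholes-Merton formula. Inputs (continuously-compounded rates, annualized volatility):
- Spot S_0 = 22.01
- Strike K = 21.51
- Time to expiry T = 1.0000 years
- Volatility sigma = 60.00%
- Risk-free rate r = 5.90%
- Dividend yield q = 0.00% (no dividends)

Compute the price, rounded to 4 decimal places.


d1 = (ln(S/K) + (r - q + 0.5*sigma^2) * T) / (sigma * sqrt(T)) = 0.43663159
d2 = d1 - sigma * sqrt(T) = -0.16336841
exp(-rT) = 0.94270677; exp(-qT) = 1.00000000
C = S_0 * exp(-qT) * N(d1) - K * exp(-rT) * N(d2)
N(d1) = 0.66881072; N(d2) = 0.43511419
C = 22.0100 * 1.00000000 * 0.66881072 - 21.5100 * 0.94270677 * 0.43511419 = 5.8974

Answer: Price = 5.8974


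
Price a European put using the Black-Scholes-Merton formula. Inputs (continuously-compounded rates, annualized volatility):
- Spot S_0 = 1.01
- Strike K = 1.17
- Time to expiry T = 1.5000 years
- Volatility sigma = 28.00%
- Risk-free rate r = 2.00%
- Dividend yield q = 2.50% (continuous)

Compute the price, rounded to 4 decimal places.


d1 = (ln(S/K) + (r - q + 0.5*sigma^2) * T) / (sigma * sqrt(T)) = -0.27922264
d2 = d1 - sigma * sqrt(T) = -0.62215120
exp(-rT) = 0.97044553; exp(-qT) = 0.96319442
P = K * exp(-rT) * N(-d2) - S_0 * exp(-qT) * N(-d1)
N(-d1) = 0.60996301; N(-d2) = 0.73307877
P = 1.1700 * 0.97044553 * 0.73307877 - 1.0100 * 0.96319442 * 0.60996301 = 0.2390

Answer: Price = 0.2390


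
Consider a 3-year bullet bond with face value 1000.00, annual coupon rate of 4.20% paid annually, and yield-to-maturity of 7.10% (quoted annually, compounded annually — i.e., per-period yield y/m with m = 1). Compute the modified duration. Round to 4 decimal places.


Answer: Modified duration = 2.6849

Derivation:
Coupon per period c = face * coupon_rate / m = 42.000000
Periods per year m = 1; per-period yield y/m = 0.071000
Number of cashflows N = 3
Cashflows (t years, CF_t, discount factor 1/(1+y/m)^(m*t), PV):
  t = 1.0000: CF_t = 42.000000, DF = 0.933707, PV = 39.215686
  t = 2.0000: CF_t = 42.000000, DF = 0.871808, PV = 36.615954
  t = 3.0000: CF_t = 1042.000000, DF = 0.814013, PV = 848.202028
Price P = sum_t PV_t = 924.033668
First compute Macaulay numerator sum_t t * PV_t:
  t * PV_t at t = 1.0000: 39.215686
  t * PV_t at t = 2.0000: 73.231907
  t * PV_t at t = 3.0000: 2544.606084
Macaulay duration D = 2657.053677 / 924.033668 = 2.875494
Modified duration = D / (1 + y/m) = 2.875494 / (1 + 0.071000) = 2.684869


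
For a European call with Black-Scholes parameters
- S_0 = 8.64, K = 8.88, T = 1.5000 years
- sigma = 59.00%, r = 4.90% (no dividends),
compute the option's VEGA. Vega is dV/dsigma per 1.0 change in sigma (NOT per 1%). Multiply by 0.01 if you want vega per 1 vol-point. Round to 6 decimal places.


d1 = 0.4250986014; d2 = -0.2975008727
phi(d1) = 0.3644765940; exp(-qT) = 1.0000000000; exp(-rT) = 0.9291361458
Vega = S * exp(-qT) * phi(d1) * sqrt(T) = 8.6400 * 1.0000000000 * 0.3644765940 * 1.2247448714 = 3.856817

Answer: Vega = 3.856817


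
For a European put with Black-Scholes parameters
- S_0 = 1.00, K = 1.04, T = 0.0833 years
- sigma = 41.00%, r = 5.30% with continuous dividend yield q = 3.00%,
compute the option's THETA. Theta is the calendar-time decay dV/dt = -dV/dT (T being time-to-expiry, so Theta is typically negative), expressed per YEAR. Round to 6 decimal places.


d1 = -0.2560859142; d2 = -0.3744190457
phi(d1) = 0.3860731071; exp(-qT) = 0.9975041199; exp(-rT) = 0.9955948313
Theta = -S*exp(-qT)*phi(d1)*sigma/(2*sqrt(T)) + r*K*exp(-rT)*N(-d2) - q*S*exp(-qT)*N(-d1)
N(-d1) = 0.6010577509; N(-d2) = 0.6459537123; sqrt(T) = 0.2886173938
Term 1 = -1.0000 * 0.9975041199 * 0.3860731071 * 0.4100 / (2 * 0.2886173938) = -0.2735367038
Term 2 = 0.0530 * 1.0400 * 0.9955948313 * 0.6459537123 = 0.0354481227
Term 3 = -0.0300 * 1.0000 * 0.9975041199 * 0.6010577509 = -0.0179867275
Theta = -0.2735367038 + (0.0354481227) + (-0.0179867275) = -0.256075

Answer: Theta = -0.256075


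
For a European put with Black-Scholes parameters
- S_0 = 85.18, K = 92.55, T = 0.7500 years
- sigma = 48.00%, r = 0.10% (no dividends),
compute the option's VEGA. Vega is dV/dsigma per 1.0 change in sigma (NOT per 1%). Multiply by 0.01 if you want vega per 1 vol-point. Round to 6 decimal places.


d1 = 0.0100257487; d2 = -0.4056664451
phi(d1) = 0.3989222309; exp(-qT) = 1.0000000000; exp(-rT) = 0.9992502812
Vega = S * exp(-qT) * phi(d1) * sqrt(T) = 85.1800 * 1.0000000000 * 0.3989222309 * 0.8660254038 = 29.427713

Answer: Vega = 29.427713


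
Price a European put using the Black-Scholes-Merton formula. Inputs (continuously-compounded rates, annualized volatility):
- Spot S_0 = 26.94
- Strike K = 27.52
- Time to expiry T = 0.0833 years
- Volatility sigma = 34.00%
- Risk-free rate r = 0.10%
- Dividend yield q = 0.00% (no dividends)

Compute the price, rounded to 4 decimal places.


Answer: Price = 1.3792

Derivation:
d1 = (ln(S/K) + (r - q + 0.5*sigma^2) * T) / (sigma * sqrt(T)) = -0.16715394
d2 = d1 - sigma * sqrt(T) = -0.26528386
exp(-rT) = 0.99991670; exp(-qT) = 1.00000000
P = K * exp(-rT) * N(-d2) - S_0 * exp(-qT) * N(-d1)
N(-d1) = 0.56637554; N(-d2) = 0.60460460
P = 27.5200 * 0.99991670 * 0.60460460 - 26.9400 * 1.00000000 * 0.56637554 = 1.3792


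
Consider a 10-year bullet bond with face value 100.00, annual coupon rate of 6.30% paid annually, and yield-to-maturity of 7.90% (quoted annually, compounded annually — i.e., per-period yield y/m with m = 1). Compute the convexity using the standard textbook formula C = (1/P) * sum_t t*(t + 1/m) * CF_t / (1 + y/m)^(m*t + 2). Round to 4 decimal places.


Coupon per period c = face * coupon_rate / m = 6.300000
Periods per year m = 1; per-period yield y/m = 0.079000
Number of cashflows N = 10
Cashflows (t years, CF_t, discount factor 1/(1+y/m)^(m*t), PV):
  t = 1.0000: CF_t = 6.300000, DF = 0.926784, PV = 5.838740
  t = 2.0000: CF_t = 6.300000, DF = 0.858929, PV = 5.411251
  t = 3.0000: CF_t = 6.300000, DF = 0.796041, PV = 5.015061
  t = 4.0000: CF_t = 6.300000, DF = 0.737758, PV = 4.647879
  t = 5.0000: CF_t = 6.300000, DF = 0.683743, PV = 4.307580
  t = 6.0000: CF_t = 6.300000, DF = 0.633682, PV = 3.992196
  t = 7.0000: CF_t = 6.300000, DF = 0.587286, PV = 3.699904
  t = 8.0000: CF_t = 6.300000, DF = 0.544288, PV = 3.429012
  t = 9.0000: CF_t = 6.300000, DF = 0.504437, PV = 3.177954
  t = 10.0000: CF_t = 106.300000, DF = 0.467504, PV = 49.695701
Price P = sum_t PV_t = 89.215276
Convexity numerator sum_t t*(t + 1/m) * CF_t / (1+y/m)^(m*t + 2):
  t = 1.0000: term = 10.030122
  t = 2.0000: term = 27.887271
  t = 3.0000: term = 51.690957
  t = 4.0000: term = 79.843925
  t = 5.0000: term = 110.997115
  t = 6.0000: term = 144.018500
  t = 7.0000: term = 177.965400
  t = 8.0000: term = 212.059923
  t = 9.0000: term = 245.667195
  t = 10.0000: term = 4695.356947
Convexity = (1/P) * sum = 5755.517355 / 89.215276 = 64.512689

Answer: Convexity = 64.5127


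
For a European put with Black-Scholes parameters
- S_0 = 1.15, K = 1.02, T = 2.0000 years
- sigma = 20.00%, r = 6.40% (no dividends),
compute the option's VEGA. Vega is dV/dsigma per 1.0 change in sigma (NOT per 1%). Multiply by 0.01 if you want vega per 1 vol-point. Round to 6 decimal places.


d1 = 1.0180899220; d2 = 0.7352472095
phi(d1) = 0.2375939683; exp(-qT) = 1.0000000000; exp(-rT) = 0.8798533791
Vega = S * exp(-qT) * phi(d1) * sqrt(T) = 1.1500 * 1.0000000000 * 0.2375939683 * 1.4142135624 = 0.386410

Answer: Vega = 0.386410


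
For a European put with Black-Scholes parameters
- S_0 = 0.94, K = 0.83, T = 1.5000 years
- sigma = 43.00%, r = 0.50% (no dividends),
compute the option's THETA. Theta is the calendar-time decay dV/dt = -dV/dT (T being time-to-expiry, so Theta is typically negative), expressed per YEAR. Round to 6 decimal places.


Answer: Theta = -0.055608

Derivation:
d1 = 0.5138785946; d2 = -0.0127617001
phi(d1) = 0.3495970274; exp(-qT) = 1.0000000000; exp(-rT) = 0.9925280548
Theta = -S*exp(-qT)*phi(d1)*sigma/(2*sqrt(T)) + r*K*exp(-rT)*N(-d2) - q*S*exp(-qT)*N(-d1)
N(-d1) = 0.3036684370; N(-d2) = 0.5050910436; sqrt(T) = 1.2247448714
Term 1 = -0.9400 * 1.0000000000 * 0.3495970274 * 0.4300 / (2 * 1.2247448714) = -0.0576883895
Term 2 = 0.0050 * 0.8300 * 0.9925280548 * 0.5050910436 = 0.0020804657
Term 3 = 0 (no dividend yield, q = 0)
Theta = -0.0576883895 + (0.0020804657) + (0.0000000000) = -0.055608


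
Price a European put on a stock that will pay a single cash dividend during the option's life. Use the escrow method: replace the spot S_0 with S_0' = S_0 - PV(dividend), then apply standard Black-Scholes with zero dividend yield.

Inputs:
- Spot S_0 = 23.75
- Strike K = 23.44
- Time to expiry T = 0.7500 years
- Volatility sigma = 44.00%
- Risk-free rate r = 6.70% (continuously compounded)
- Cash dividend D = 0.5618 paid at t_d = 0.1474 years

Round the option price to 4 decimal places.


PV(D) = D * exp(-r * t_d) = 0.5618 * 0.99017281 = 0.55627908
S_0' = S_0 - PV(D) = 23.7500 - 0.55627908 = 23.19372092
d1 = (ln(S_0'/K) + (r + sigma^2/2)*T) / (sigma*sqrt(T)) = 0.29467860
d2 = d1 - sigma*sqrt(T) = -0.08637258
exp(-rT) = 0.95099165
N(-d1) = 0.38411971; N(-d2) = 0.53441488
P = K * exp(-rT) * N(-d2) - S_0' * N(-d1) = 23.4400 * 0.95099165 * 0.53441488 - 23.19372092 * 0.38411971 = 3.0036

Answer: Price = 3.0036


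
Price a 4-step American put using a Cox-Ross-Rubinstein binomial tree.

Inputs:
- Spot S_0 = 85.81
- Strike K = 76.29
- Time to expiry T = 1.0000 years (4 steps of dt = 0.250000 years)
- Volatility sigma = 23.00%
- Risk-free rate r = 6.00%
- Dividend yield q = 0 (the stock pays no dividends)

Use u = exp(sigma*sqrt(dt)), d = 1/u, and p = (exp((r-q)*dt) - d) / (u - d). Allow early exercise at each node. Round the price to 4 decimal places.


Answer: Price = V(0,0) = 2.6961

Derivation:
dt = T/N = 0.250000
u = exp(sigma*sqrt(dt)) = 1.121873; d = 1/u = 0.891366
p = (exp((r-q)*dt) - d) / (u - d) = 0.536846
Discount per step: exp(-r*dt) = 0.985112
Stock lattice S(k, i) with i counting down-moves:
  k=0: S(0,0) = 85.8100
  k=1: S(1,0) = 96.2680; S(1,1) = 76.4881
  k=2: S(2,0) = 108.0005; S(2,1) = 85.8100; S(2,2) = 68.1789
  k=3: S(3,0) = 121.1629; S(3,1) = 96.2680; S(3,2) = 76.4881; S(3,3) = 60.7724
  k=4: S(4,0) = 135.9294; S(4,1) = 108.0005; S(4,2) = 85.8100; S(4,3) = 68.1789; S(4,4) = 54.1704
Terminal payoffs V(N, i) = max(K - S_T, 0):
  V(4,0) = 0.000000; V(4,1) = 0.000000; V(4,2) = 0.000000; V(4,3) = 8.111072; V(4,4) = 22.119550
Backward induction: V(k, i) = exp(-r*dt) * [p * V(k+1, i) + (1-p) * V(k+1, i+1)]; then take max(V_cont, immediate exercise) for American.
  V(3,0) = exp(-r*dt) * [p*0.000000 + (1-p)*0.000000] = 0.000000; exercise = 0.000000; V(3,0) = max -> 0.000000
  V(3,1) = exp(-r*dt) * [p*0.000000 + (1-p)*0.000000] = 0.000000; exercise = 0.000000; V(3,1) = max -> 0.000000
  V(3,2) = exp(-r*dt) * [p*0.000000 + (1-p)*8.111072] = 3.700746; exercise = 0.000000; V(3,2) = max -> 3.700746
  V(3,3) = exp(-r*dt) * [p*8.111072 + (1-p)*22.119550] = 14.381801; exercise = 15.517611; V(3,3) = max -> 15.517611
  V(2,0) = exp(-r*dt) * [p*0.000000 + (1-p)*0.000000] = 0.000000; exercise = 0.000000; V(2,0) = max -> 0.000000
  V(2,1) = exp(-r*dt) * [p*0.000000 + (1-p)*3.700746] = 1.688497; exercise = 0.000000; V(2,1) = max -> 1.688497
  V(2,2) = exp(-r*dt) * [p*3.700746 + (1-p)*15.517611] = 9.037194; exercise = 8.111072; V(2,2) = max -> 9.037194
  V(1,0) = exp(-r*dt) * [p*0.000000 + (1-p)*1.688497] = 0.770391; exercise = 0.000000; V(1,0) = max -> 0.770391
  V(1,1) = exp(-r*dt) * [p*1.688497 + (1-p)*9.037194] = 5.016264; exercise = 0.000000; V(1,1) = max -> 5.016264
  V(0,0) = exp(-r*dt) * [p*0.770391 + (1-p)*5.016264] = 2.696137; exercise = 0.000000; V(0,0) = max -> 2.696137


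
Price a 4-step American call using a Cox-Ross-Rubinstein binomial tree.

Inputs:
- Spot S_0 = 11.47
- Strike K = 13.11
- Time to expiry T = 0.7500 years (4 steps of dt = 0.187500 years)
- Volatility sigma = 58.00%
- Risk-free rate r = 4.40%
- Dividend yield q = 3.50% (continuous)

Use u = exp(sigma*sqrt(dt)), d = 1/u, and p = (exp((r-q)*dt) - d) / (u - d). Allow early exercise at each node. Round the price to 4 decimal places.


dt = T/N = 0.187500
u = exp(sigma*sqrt(dt)) = 1.285500; d = 1/u = 0.777908
p = (exp((r-q)*dt) - d) / (u - d) = 0.440868
Discount per step: exp(-r*dt) = 0.991784
Stock lattice S(k, i) with i counting down-moves:
  k=0: S(0,0) = 11.4700
  k=1: S(1,0) = 14.7447; S(1,1) = 8.9226
  k=2: S(2,0) = 18.9543; S(2,1) = 11.4700; S(2,2) = 6.9410
  k=3: S(3,0) = 24.3657; S(3,1) = 14.7447; S(3,2) = 8.9226; S(3,3) = 5.3994
  k=4: S(4,0) = 31.3221; S(4,1) = 18.9543; S(4,2) = 11.4700; S(4,3) = 6.9410; S(4,4) = 4.2003
Terminal payoffs V(N, i) = max(S_T - K, 0):
  V(4,0) = 18.212115; V(4,1) = 5.844278; V(4,2) = 0.000000; V(4,3) = 0.000000; V(4,4) = 0.000000
Backward induction: V(k, i) = exp(-r*dt) * [p * V(k+1, i) + (1-p) * V(k+1, i+1)]; then take max(V_cont, immediate exercise) for American.
  V(3,0) = exp(-r*dt) * [p*18.212115 + (1-p)*5.844278] = 11.204051; exercise = 11.255715; V(3,0) = max -> 11.255715
  V(3,1) = exp(-r*dt) * [p*5.844278 + (1-p)*0.000000] = 2.555389; exercise = 1.634679; V(3,1) = max -> 2.555389
  V(3,2) = exp(-r*dt) * [p*0.000000 + (1-p)*0.000000] = 0.000000; exercise = 0.000000; V(3,2) = max -> 0.000000
  V(3,3) = exp(-r*dt) * [p*0.000000 + (1-p)*0.000000] = 0.000000; exercise = 0.000000; V(3,3) = max -> 0.000000
  V(2,0) = exp(-r*dt) * [p*11.255715 + (1-p)*2.555389] = 6.338579; exercise = 5.844278; V(2,0) = max -> 6.338579
  V(2,1) = exp(-r*dt) * [p*2.555389 + (1-p)*0.000000] = 1.117334; exercise = 0.000000; V(2,1) = max -> 1.117334
  V(2,2) = exp(-r*dt) * [p*0.000000 + (1-p)*0.000000] = 0.000000; exercise = 0.000000; V(2,2) = max -> 0.000000
  V(1,0) = exp(-r*dt) * [p*6.338579 + (1-p)*1.117334] = 3.391123; exercise = 1.634679; V(1,0) = max -> 3.391123
  V(1,1) = exp(-r*dt) * [p*1.117334 + (1-p)*0.000000] = 0.488550; exercise = 0.000000; V(1,1) = max -> 0.488550
  V(0,0) = exp(-r*dt) * [p*3.391123 + (1-p)*0.488550] = 1.753675; exercise = 0.000000; V(0,0) = max -> 1.753675

Answer: Price = V(0,0) = 1.7537


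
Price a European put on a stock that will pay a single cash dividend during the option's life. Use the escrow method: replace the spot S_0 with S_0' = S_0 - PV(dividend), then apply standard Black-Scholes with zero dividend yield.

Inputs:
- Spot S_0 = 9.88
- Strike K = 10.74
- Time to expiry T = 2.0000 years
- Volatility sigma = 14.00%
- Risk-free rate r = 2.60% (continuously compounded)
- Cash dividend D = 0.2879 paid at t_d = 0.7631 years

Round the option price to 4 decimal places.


PV(D) = D * exp(-r * t_d) = 0.2879 * 0.98035493 = 0.28224418
S_0' = S_0 - PV(D) = 9.8800 - 0.28224418 = 9.59775582
d1 = (ln(S_0'/K) + (r + sigma^2/2)*T) / (sigma*sqrt(T)) = -0.20630238
d2 = d1 - sigma*sqrt(T) = -0.40429228
exp(-rT) = 0.94932887
N(-d1) = 0.58172264; N(-d2) = 0.65700110
P = K * exp(-rT) * N(-d2) - S_0' * N(-d1) = 10.7400 * 0.94932887 * 0.65700110 - 9.59775582 * 0.58172264 = 1.1154

Answer: Price = 1.1154


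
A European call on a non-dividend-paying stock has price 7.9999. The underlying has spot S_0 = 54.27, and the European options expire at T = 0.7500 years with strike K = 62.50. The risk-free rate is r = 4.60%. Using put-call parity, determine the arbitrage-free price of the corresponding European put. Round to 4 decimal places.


Answer: Put price = 14.1104

Derivation:
Put-call parity: C - P = S_0 * exp(-qT) - K * exp(-rT).
S_0 * exp(-qT) = 54.2700 * 1.00000000 = 54.27000000
K * exp(-rT) = 62.5000 * 0.96608834 = 60.38052123
P = C - S*exp(-qT) + K*exp(-rT)
P = 7.9999 - 54.27000000 + 60.38052123 = 14.1104


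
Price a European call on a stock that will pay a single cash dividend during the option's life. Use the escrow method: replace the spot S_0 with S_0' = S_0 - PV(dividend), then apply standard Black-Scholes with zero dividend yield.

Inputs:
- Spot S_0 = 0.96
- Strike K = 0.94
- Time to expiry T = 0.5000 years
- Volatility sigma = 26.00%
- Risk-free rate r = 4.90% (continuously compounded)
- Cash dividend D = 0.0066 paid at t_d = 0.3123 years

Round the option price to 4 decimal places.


Answer: Price = 0.0881

Derivation:
PV(D) = D * exp(-r * t_d) = 0.0066 * 0.98481379 = 0.00649977
S_0' = S_0 - PV(D) = 0.9600 - 0.00649977 = 0.95350023
d1 = (ln(S_0'/K) + (r + sigma^2/2)*T) / (sigma*sqrt(T)) = 0.30274935
d2 = d1 - sigma*sqrt(T) = 0.11890158
exp(-rT) = 0.97579769
N(d1) = 0.61895956; N(d2) = 0.54732334
C = S_0' * N(d1) - K * exp(-rT) * N(d2) = 0.95350023 * 0.61895956 - 0.9400 * 0.97579769 * 0.54732334 = 0.0881


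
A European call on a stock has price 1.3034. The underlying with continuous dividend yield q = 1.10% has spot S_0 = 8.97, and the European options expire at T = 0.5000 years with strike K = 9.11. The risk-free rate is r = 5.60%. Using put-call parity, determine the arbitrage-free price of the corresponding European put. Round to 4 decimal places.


Answer: Put price = 1.2411

Derivation:
Put-call parity: C - P = S_0 * exp(-qT) - K * exp(-rT).
S_0 * exp(-qT) = 8.9700 * 0.99451510 = 8.92080042
K * exp(-rT) = 9.1100 * 0.97238837 = 8.85845802
P = C - S*exp(-qT) + K*exp(-rT)
P = 1.3034 - 8.92080042 + 8.85845802 = 1.2411


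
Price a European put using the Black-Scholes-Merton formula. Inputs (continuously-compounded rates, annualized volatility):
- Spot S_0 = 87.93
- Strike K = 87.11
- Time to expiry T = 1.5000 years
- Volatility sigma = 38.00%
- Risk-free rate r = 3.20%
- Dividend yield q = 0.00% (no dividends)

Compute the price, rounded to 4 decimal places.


d1 = (ln(S/K) + (r - q + 0.5*sigma^2) * T) / (sigma * sqrt(T)) = 0.35596964
d2 = d1 - sigma * sqrt(T) = -0.10943341
exp(-rT) = 0.95313379; exp(-qT) = 1.00000000
P = K * exp(-rT) * N(-d2) - S_0 * exp(-qT) * N(-d1)
N(-d1) = 0.36093165; N(-d2) = 0.54357063
P = 87.1100 * 0.95313379 * 0.54357063 - 87.9300 * 1.00000000 * 0.36093165 = 13.3946

Answer: Price = 13.3946


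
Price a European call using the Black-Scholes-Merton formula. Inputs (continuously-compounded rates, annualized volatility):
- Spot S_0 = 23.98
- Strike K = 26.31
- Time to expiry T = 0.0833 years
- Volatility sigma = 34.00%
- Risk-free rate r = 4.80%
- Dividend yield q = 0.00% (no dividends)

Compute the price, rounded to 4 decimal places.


Answer: Price = 0.2450

Derivation:
d1 = (ln(S/K) + (r - q + 0.5*sigma^2) * T) / (sigma * sqrt(T)) = -0.85515010
d2 = d1 - sigma * sqrt(T) = -0.95328001
exp(-rT) = 0.99600958; exp(-qT) = 1.00000000
C = S_0 * exp(-qT) * N(d1) - K * exp(-rT) * N(d2)
N(d1) = 0.19623403; N(d2) = 0.17022411
C = 23.9800 * 1.00000000 * 0.19623403 - 26.3100 * 0.99600958 * 0.17022411 = 0.2450


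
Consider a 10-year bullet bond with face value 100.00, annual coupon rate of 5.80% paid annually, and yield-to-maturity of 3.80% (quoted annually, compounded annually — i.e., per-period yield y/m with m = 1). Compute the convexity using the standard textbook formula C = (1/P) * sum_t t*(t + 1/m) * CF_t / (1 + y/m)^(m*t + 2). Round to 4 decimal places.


Answer: Convexity = 75.7032

Derivation:
Coupon per period c = face * coupon_rate / m = 5.800000
Periods per year m = 1; per-period yield y/m = 0.038000
Number of cashflows N = 10
Cashflows (t years, CF_t, discount factor 1/(1+y/m)^(m*t), PV):
  t = 1.0000: CF_t = 5.800000, DF = 0.963391, PV = 5.587669
  t = 2.0000: CF_t = 5.800000, DF = 0.928122, PV = 5.383110
  t = 3.0000: CF_t = 5.800000, DF = 0.894145, PV = 5.186041
  t = 4.0000: CF_t = 5.800000, DF = 0.861411, PV = 4.996186
  t = 5.0000: CF_t = 5.800000, DF = 0.829876, PV = 4.813281
  t = 6.0000: CF_t = 5.800000, DF = 0.799495, PV = 4.637072
  t = 7.0000: CF_t = 5.800000, DF = 0.770227, PV = 4.467314
  t = 8.0000: CF_t = 5.800000, DF = 0.742030, PV = 4.303771
  t = 9.0000: CF_t = 5.800000, DF = 0.714865, PV = 4.146215
  t = 10.0000: CF_t = 105.800000, DF = 0.688694, PV = 72.863853
Price P = sum_t PV_t = 116.384513
Convexity numerator sum_t t*(t + 1/m) * CF_t / (1+y/m)^(m*t + 2):
  t = 1.0000: term = 10.372082
  t = 2.0000: term = 29.977115
  t = 3.0000: term = 57.759373
  t = 4.0000: term = 92.741447
  t = 5.0000: term = 134.019432
  t = 6.0000: term = 180.758386
  t = 7.0000: term = 232.188037
  t = 8.0000: term = 287.598724
  t = 9.0000: term = 346.337577
  t = 10.0000: term = 7438.923811
Convexity = (1/P) * sum = 8810.675984 / 116.384513 = 75.703165


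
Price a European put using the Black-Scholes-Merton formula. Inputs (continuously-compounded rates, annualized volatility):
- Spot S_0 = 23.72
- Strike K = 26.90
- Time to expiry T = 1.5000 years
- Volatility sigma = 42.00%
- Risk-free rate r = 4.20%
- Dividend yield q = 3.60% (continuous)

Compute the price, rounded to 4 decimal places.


Answer: Price = 6.3577

Derivation:
d1 = (ln(S/K) + (r - q + 0.5*sigma^2) * T) / (sigma * sqrt(T)) = 0.03011762
d2 = d1 - sigma * sqrt(T) = -0.48427523
exp(-rT) = 0.93894347; exp(-qT) = 0.94743211
P = K * exp(-rT) * N(-d2) - S_0 * exp(-qT) * N(-d1)
N(-d1) = 0.48798662; N(-d2) = 0.68590472
P = 26.9000 * 0.93894347 * 0.68590472 - 23.7200 * 0.94743211 * 0.48798662 = 6.3577


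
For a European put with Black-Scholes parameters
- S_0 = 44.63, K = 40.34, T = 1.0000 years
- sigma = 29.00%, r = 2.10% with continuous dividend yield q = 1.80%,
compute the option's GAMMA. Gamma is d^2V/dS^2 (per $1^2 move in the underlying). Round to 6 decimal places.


Answer: Gamma = 0.026665

Derivation:
d1 = 0.5038370556; d2 = 0.2138370556
phi(d1) = 0.3513879404; exp(-qT) = 0.9821610324; exp(-rT) = 0.9792189646
Gamma = exp(-qT) * phi(d1) / (S * sigma * sqrt(T)) = 0.9821610324 * 0.3513879404 / (44.6300 * 0.2900 * 1.0000000000) = 0.026665


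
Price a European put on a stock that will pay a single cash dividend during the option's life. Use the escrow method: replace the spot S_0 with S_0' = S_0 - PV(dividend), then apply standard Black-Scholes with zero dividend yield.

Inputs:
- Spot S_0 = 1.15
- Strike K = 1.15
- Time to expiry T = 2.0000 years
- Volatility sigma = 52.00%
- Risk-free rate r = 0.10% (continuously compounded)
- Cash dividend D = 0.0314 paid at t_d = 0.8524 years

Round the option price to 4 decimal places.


Answer: Price = 0.3398

Derivation:
PV(D) = D * exp(-r * t_d) = 0.0314 * 0.99914796 = 0.03137325
S_0' = S_0 - PV(D) = 1.1500 - 0.03137325 = 1.11862675
d1 = (ln(S_0'/K) + (r + sigma^2/2)*T) / (sigma*sqrt(T)) = 0.33280236
d2 = d1 - sigma*sqrt(T) = -0.40258869
exp(-rT) = 0.99800200
N(-d1) = 0.36964174; N(-d2) = 0.65637459
P = K * exp(-rT) * N(-d2) - S_0' * N(-d1) = 1.1500 * 0.99800200 * 0.65637459 - 1.11862675 * 0.36964174 = 0.3398


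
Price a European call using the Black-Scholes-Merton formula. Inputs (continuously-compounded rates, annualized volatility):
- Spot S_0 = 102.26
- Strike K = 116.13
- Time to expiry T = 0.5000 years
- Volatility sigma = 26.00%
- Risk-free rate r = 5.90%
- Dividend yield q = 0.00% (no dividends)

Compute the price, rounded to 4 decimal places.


d1 = (ln(S/K) + (r - q + 0.5*sigma^2) * T) / (sigma * sqrt(T)) = -0.43944872
d2 = d1 - sigma * sqrt(T) = -0.62329648
exp(-rT) = 0.97093088; exp(-qT) = 1.00000000
C = S_0 * exp(-qT) * N(d1) - K * exp(-rT) * N(d2)
N(d1) = 0.33016822; N(d2) = 0.26654486
C = 102.2600 * 1.00000000 * 0.33016822 - 116.1300 * 0.97093088 * 0.26654486 = 3.7089

Answer: Price = 3.7089
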